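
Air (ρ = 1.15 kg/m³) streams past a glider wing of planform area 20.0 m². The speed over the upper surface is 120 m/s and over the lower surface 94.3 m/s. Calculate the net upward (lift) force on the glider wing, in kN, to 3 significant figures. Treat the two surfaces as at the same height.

From P + ½ρv² = const at equal height, P_low − P_up = ½ρ(v_up² − v_low²).
ΔP = ½·1.15·(120² − 94.3²) = 3170 Pa.
Lift = ΔP · A = 3170 × 20.0 = 63300 N.

63.3 kN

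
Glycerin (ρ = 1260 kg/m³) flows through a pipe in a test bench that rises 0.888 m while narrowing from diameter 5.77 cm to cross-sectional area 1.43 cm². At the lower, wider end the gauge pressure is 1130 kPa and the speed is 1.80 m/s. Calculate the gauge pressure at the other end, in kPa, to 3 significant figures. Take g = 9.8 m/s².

By continuity, v₂ = v₁·A₁/A₂ = 1.80·(26.1/1.43) = 32.9 m/s.
Bernoulli: P₁ + ½ρv₁² + ρg h₁ = P₂ + ½ρv₂² + ρg h₂, so P₂ = P₁ + ½ρ(v₁² − v₂²) − ρg(h₂ − h₁).
P₂ = 1130000 + ½·1260·(1.80² − 32.9²) − 1260·9.8·(+0.888) = 1130000 + (-680000) − (11000) = 439000 Pa.

439 kPa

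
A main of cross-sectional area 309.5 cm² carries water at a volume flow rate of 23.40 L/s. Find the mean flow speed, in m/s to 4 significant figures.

0.7561 m/s

Q = 23.40 L/s = 0.02340 m³/s.
v = Q/A = 0.02340 / 0.03095 = 0.7561 m/s.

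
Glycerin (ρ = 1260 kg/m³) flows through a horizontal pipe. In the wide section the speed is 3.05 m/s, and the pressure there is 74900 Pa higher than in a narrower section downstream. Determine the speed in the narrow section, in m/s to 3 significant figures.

v₂ ≈ 11.3 m/s

Along the level pipe P + ½ρv² is conserved, hence v₂² = v₁² + 2(P₁ − P₂)/ρ.
v₂ = √(3.05² + 2·74900/1260) = √(9.30 + 119) = 11.3 m/s.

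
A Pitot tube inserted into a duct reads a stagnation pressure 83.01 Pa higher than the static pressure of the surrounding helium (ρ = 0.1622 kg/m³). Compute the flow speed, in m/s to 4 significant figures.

31.99 m/s

Bernoulli between the free stream and the stagnation point: ½ρv² = P_stag − P_static.
v = √(2ΔP/ρ) = √(2·83.01/0.1622) = 31.99 m/s.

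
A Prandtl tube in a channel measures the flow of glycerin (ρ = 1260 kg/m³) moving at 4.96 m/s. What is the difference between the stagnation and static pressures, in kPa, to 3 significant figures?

ΔP ≈ 15.5 kPa

At the stagnation point the flow is brought to rest, so Bernoulli gives P_stag − P_static = ½ρv².
ΔP = ½·1260·4.96² = 15500 Pa.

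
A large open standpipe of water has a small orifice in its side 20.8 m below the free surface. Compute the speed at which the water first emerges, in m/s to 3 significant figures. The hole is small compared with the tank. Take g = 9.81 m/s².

Torricelli's result v = √(2gh) gives v = √(2·9.81·20.8) = 20.2 m/s.

v ≈ 20.2 m/s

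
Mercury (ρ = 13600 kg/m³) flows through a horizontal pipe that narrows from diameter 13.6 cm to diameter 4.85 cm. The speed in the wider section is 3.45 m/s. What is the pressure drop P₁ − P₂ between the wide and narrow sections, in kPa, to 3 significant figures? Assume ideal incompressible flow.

The volume flow rate is constant, so v₂ = (A₁/A₂)v₁ = (145/18.5)·3.45 = 27.1 m/s.
The pipe is horizontal, so Bernoulli reduces to P₁ + ½ρv₁² = P₂ + ½ρv₂².
P₁ − P₂ = ½·13600·(27.1² − 3.45²) = ½·13600·724 = 4920000 Pa.

4920 kPa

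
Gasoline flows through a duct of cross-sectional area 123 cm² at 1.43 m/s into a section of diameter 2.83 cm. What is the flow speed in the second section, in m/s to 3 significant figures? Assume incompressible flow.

Continuity gives A₁v₁ = A₂v₂, so v₂ = (123 cm²)/(6.29 cm²) × 1.43 m/s = 28.0 m/s.

v₂ = 28.0 m/s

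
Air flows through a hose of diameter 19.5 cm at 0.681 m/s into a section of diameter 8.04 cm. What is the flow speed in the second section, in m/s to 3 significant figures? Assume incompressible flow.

Continuity gives A₁v₁ = A₂v₂, so v₂ = (299 cm²)/(50.8 cm²) × 0.681 m/s = 4.01 m/s.

4.01 m/s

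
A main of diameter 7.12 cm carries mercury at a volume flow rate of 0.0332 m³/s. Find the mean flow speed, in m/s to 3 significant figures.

v ≈ 8.34 m/s

Q = 0.0332 m³/s = 0.0332 m³/s.
v = Q/A = 0.0332 / 0.00398 = 8.34 m/s.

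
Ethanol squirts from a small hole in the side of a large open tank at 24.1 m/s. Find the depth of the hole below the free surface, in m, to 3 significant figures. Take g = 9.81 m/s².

h = 29.6 m

For a small hole in a large open tank, ½v² = gh, giving h = v²/(2g).
h = 24.1²/(2·9.81) = 581/19.62 = 29.6 m.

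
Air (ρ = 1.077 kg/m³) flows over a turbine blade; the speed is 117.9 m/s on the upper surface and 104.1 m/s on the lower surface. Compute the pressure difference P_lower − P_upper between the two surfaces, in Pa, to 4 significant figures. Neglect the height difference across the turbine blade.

1650 Pa

With negligible Δh, P + ½ρv² is constant, so P_low − P_up = ½ρ(v_up² − v_low²).
ΔP = ½·1.077·(117.9² − 104.1²) = 1650 Pa.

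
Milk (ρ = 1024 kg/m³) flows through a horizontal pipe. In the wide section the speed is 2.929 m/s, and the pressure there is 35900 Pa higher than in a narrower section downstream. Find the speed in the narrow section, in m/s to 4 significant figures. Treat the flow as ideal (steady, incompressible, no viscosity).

v₂ ≈ 8.871 m/s

With h₁ = h₂, rearranging Bernoulli gives v₂ = √(v₁² + 2ΔP/ρ).
v₂ = √(2.929² + 2·35900/1024) = √(8.579 + 70.12) = 8.871 m/s.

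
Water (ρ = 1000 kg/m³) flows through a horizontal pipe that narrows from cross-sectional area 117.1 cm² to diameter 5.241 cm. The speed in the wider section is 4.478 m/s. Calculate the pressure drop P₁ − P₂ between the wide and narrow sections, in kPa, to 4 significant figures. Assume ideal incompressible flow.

By continuity, v₂ = v₁·A₁/A₂ = 4.478·(117.1/21.57) = 24.31 m/s.
Bernoulli (h₁ = h₂): P₁ − P₂ = ½ρ(v₂² − v₁²).
P₁ − P₂ = ½·1000·(24.31² − 4.478²) = ½·1000·570.8 = 285400 Pa.

285.4 kPa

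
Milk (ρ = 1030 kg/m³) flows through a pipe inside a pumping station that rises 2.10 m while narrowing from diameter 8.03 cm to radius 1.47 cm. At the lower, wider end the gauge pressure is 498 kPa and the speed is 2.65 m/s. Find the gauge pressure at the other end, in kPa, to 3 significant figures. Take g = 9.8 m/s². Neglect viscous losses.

P₂ ≈ 279 kPa

The volume flow rate is constant, so v₂ = (A₁/A₂)v₁ = (50.6/6.79)·2.65 = 19.8 m/s.
Bernoulli: P₁ + ½ρv₁² + ρg h₁ = P₂ + ½ρv₂² + ρg h₂, so P₂ = P₁ + ½ρ(v₁² − v₂²) − ρg(h₂ − h₁).
P₂ = 498000 + ½·1030·(2.65² − 19.8²) − 1030·9.8·(+2.10) = 498000 + (-198000) − (21200) = 279000 Pa.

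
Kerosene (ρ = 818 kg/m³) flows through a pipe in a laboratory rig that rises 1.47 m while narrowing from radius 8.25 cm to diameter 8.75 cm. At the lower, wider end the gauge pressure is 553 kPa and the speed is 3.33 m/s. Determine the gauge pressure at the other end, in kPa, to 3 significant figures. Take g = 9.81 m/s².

By continuity, v₂ = v₁·A₁/A₂ = 3.33·(214/60.1) = 11.8 m/s.
Bernoulli: P₁ + ½ρv₁² + ρg h₁ = P₂ + ½ρv₂² + ρg h₂, so P₂ = P₁ + ½ρ(v₁² − v₂²) − ρg(h₂ − h₁).
P₂ = 553000 + ½·818·(3.33² − 11.8²) − 818·9.81·(+1.47) = 553000 + (-52800) − (11800) = 488000 Pa.

P₂ ≈ 488 kPa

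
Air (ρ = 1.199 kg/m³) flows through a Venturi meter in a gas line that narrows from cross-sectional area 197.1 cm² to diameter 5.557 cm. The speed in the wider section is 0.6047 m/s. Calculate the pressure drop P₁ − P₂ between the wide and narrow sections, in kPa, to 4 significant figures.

ΔP ≈ 0.01426 kPa

Continuity gives A₁v₁ = A₂v₂, so v₂ = (197.1 cm²)/(24.25 cm²) × 0.6047 m/s = 4.914 m/s.
The pipe is horizontal, so Bernoulli reduces to P₁ + ½ρv₁² = P₂ + ½ρv₂².
P₁ − P₂ = ½·1.199·(4.914² − 0.6047²) = ½·1.199·23.78 = 14.26 Pa.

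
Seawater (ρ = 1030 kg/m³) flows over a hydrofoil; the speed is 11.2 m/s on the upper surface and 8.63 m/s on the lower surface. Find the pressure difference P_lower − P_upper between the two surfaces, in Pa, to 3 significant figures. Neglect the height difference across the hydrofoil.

With negligible Δh, P + ½ρv² is constant, so P_low − P_up = ½ρ(v_up² − v_low²).
ΔP = ½·1030·(11.2² − 8.63²) = 26200 Pa.

ΔP ≈ 26200 Pa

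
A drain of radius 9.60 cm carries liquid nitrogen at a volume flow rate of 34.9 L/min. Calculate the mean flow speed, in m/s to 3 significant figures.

Q = 34.9 L/min = 0.000582 m³/s.
v = Q/A = 0.000582 / 0.0290 = 0.0201 m/s.

v ≈ 0.0201 m/s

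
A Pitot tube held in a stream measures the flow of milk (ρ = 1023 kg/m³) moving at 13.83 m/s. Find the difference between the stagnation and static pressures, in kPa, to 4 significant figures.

ΔP ≈ 97.83 kPa

Bernoulli between the free stream and the stagnation point: ½ρv² = P_stag − P_static.
ΔP = ½·1023·13.83² = 97830 Pa.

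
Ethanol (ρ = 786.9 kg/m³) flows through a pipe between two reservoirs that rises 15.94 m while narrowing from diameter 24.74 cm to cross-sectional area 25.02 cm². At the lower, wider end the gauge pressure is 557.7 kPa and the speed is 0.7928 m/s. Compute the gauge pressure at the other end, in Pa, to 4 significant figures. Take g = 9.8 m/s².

Mass conservation (A₁v₁ = A₂v₂) gives v₂ = 0.7928 × 480.7/25.02 = 15.23 m/s.
Energy conservation along the streamline gives P₂ = P₁ − ½ρ(v₂² − v₁²) − ρg(h₂ − h₁).
P₂ = 557700 + ½·786.9·(0.7928² − 15.23²) − 786.9·9.8·(+15.94) = 557700 + (-91040) − (122900) = 343700 Pa.

343700 Pa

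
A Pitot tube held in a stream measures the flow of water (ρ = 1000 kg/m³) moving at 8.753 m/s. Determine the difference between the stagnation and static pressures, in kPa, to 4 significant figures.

Bernoulli between the free stream and the stagnation point: ½ρv² = P_stag − P_static.
ΔP = ½·1000·8.753² = 38310 Pa.

ΔP ≈ 38.31 kPa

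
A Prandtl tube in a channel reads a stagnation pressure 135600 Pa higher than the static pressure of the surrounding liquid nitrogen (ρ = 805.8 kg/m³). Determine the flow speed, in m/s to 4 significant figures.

v ≈ 18.35 m/s

The dynamic pressure equals the rise in static pressure at the stagnation point: ΔP = ½ρv².
v = √(2ΔP/ρ) = √(2·135600/805.8) = 18.35 m/s.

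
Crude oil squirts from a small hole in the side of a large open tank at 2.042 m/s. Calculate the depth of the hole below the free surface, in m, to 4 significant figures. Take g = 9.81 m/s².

h ≈ 0.2125 m

Inverting v = √(2gh) gives h = v² / 2g.
h = 2.042²/(2·9.81) = 4.170/19.62 = 0.2125 m.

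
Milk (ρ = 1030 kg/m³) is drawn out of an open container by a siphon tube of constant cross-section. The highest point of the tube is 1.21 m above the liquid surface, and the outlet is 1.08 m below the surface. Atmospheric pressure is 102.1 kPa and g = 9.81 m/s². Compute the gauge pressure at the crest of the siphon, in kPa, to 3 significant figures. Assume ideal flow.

P_gauge ≈ -23.1 kPa

From the surface to the outlet (both open to atmosphere, surface at rest): v = √(2g·h_out) = √(2·9.81·1.08) = 4.60 m/s.
The bore is uniform, so the speed at the crest is the same v. Bernoulli surface→crest: P_atm = P_top + ½ρv² + ρg·h_top.
P_top = 102100 − ½·1030·4.60² − 1030·9.81·1.21 = 79000 Pa. So P_gauge = P_top − P_atm = -23100 Pa.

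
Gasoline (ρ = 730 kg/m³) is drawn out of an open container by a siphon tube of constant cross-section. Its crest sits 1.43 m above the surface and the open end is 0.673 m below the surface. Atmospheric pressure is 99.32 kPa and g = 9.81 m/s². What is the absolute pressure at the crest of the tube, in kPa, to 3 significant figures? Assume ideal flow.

Bernoulli surface→outlet gives ½v² = g·h_out, so v = √(2·9.81·0.673) = 3.63 m/s.
The bore is uniform, so the speed at the crest is the same v. Bernoulli surface→crest: P_atm = P_top + ½ρv² + ρg·h_top.
P_top = 99320 − ½·730·3.63² − 730·9.81·1.43 = 84300 Pa.

P_top ≈ 84.3 kPa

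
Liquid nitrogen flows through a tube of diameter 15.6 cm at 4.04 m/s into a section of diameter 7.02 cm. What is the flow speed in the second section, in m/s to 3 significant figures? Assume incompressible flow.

v₂ ≈ 20.0 m/s

By continuity, v₂ = v₁·A₁/A₂ = 4.04·(191/38.7) = 20.0 m/s.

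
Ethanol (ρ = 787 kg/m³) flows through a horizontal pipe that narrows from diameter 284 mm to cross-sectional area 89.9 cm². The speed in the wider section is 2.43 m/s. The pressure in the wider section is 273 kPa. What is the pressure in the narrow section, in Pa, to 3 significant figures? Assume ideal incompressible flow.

160000 Pa

Continuity gives A₁v₁ = A₂v₂, so v₂ = (633 cm²)/(89.9 cm²) × 2.43 m/s = 17.1 m/s.
Along the horizontal streamline, P + ½ρv² is constant.
P₂ = P₁ − ½ρ(v₂² − v₁²) = 273000 − ½·787·(17.1² − 2.43²) = 273000 − 113000 = 160000 Pa.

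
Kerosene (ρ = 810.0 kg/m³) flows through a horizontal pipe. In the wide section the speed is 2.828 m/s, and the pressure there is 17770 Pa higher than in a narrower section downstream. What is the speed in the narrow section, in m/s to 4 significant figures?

Along the level pipe P + ½ρv² is conserved, hence v₂² = v₁² + 2(P₁ − P₂)/ρ.
v₂ = √(2.828² + 2·17770/810.0) = √(7.998 + 43.88) = 7.202 m/s.

v₂ = 7.202 m/s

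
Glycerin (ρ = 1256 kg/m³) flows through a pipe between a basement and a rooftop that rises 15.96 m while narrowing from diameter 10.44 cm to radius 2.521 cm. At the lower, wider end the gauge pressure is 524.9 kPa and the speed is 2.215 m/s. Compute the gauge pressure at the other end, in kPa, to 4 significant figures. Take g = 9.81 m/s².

P₂ = 274.7 kPa

The volume flow rate is constant, so v₂ = (A₁/A₂)v₁ = (85.60/19.97)·2.215 = 9.497 m/s.
Bernoulli: P₁ + ½ρv₁² + ρg h₁ = P₂ + ½ρv₂² + ρg h₂, so P₂ = P₁ + ½ρ(v₁² − v₂²) − ρg(h₂ − h₁).
P₂ = 524900 + ½·1256·(2.215² − 9.497²) − 1256·9.81·(+15.96) = 524900 + (-53560) − (196600) = 274700 Pa.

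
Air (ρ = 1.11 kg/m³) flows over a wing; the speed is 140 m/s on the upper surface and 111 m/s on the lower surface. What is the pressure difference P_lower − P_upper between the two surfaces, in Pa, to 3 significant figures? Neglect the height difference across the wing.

ΔP = 4040 Pa

Bernoulli (same height): P_lower − P_upper = ½ρ(v_upper² − v_lower²).
ΔP = ½·1.11·(140² − 111²) = 4040 Pa.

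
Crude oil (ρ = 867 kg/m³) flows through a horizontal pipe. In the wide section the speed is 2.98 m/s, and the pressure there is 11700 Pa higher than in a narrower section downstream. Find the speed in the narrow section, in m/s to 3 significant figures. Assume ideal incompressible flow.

v₂ ≈ 5.99 m/s

Along the level pipe P + ½ρv² is conserved, hence v₂² = v₁² + 2(P₁ − P₂)/ρ.
v₂ = √(2.98² + 2·11700/867) = √(8.88 + 27.0) = 5.99 m/s.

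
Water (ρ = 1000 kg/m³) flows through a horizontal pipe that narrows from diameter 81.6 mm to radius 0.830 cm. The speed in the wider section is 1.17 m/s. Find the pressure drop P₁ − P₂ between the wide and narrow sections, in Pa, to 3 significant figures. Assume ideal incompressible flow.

Mass conservation (A₁v₁ = A₂v₂) gives v₂ = 1.17 × 52.3/2.16 = 28.3 m/s.
Along the horizontal streamline, P + ½ρv² is constant.
P₁ − P₂ = ½·1000·(28.3² − 1.17²) = ½·1000·798 = 399000 Pa.

ΔP = 399000 Pa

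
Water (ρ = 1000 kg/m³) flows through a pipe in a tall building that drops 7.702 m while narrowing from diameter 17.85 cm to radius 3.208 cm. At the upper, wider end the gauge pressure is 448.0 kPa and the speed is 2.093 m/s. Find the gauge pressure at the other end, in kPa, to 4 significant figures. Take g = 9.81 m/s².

P₂ ≈ 394.5 kPa

The volume flow rate is constant, so v₂ = (A₁/A₂)v₁ = (250.2/32.33)·2.093 = 16.20 m/s.
Bernoulli: P₁ + ½ρv₁² + ρg h₁ = P₂ + ½ρv₂² + ρg h₂, so P₂ = P₁ + ½ρ(v₁² − v₂²) − ρg(h₂ − h₁).
P₂ = 448000 + ½·1000·(2.093² − 16.20²) − 1000·9.81·(−7.702) = 448000 + (-129000) − (-75560) = 394500 Pa.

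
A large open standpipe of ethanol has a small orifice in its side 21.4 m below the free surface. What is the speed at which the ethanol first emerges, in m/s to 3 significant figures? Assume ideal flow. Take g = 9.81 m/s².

20.5 m/s

Torricelli's result v = √(2gh) gives v = √(2·9.81·21.4) = 20.5 m/s.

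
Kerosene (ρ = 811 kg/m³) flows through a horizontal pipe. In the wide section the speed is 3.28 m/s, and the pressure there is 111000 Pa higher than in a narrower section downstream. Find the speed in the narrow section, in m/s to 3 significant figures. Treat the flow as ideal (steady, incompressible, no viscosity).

With h₁ = h₂, rearranging Bernoulli gives v₂ = √(v₁² + 2ΔP/ρ).
v₂ = √(3.28² + 2·111000/811) = √(10.8 + 274) = 16.9 m/s.

v₂ ≈ 16.9 m/s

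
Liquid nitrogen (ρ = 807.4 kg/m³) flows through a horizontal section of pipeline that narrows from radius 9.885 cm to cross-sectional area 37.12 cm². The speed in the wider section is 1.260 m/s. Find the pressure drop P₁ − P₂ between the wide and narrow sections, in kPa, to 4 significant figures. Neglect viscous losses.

ΔP ≈ 43.19 kPa

Mass conservation (A₁v₁ = A₂v₂) gives v₂ = 1.260 × 307.0/37.12 = 10.42 m/s.
The pipe is horizontal, so Bernoulli reduces to P₁ + ½ρv₁² = P₂ + ½ρv₂².
P₁ − P₂ = ½·807.4·(10.42² − 1.260²) = ½·807.4·107.0 = 43190 Pa.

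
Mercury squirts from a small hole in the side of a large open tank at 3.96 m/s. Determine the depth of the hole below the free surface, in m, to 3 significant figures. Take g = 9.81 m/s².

h = 0.799 m

For a small hole in a large open tank, ½v² = gh, giving h = v²/(2g).
h = 3.96²/(2·9.81) = 15.7/19.62 = 0.799 m.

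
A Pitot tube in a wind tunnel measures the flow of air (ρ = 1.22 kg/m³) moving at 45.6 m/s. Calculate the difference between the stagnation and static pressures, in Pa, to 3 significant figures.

The dynamic pressure equals the rise in static pressure at the stagnation point: ΔP = ½ρv².
ΔP = ½·1.22·45.6² = 1270 Pa.

ΔP = 1270 Pa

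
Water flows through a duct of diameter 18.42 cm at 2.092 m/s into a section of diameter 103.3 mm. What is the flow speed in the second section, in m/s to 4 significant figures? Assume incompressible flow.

By continuity, v₂ = v₁·A₁/A₂ = 2.092·(266.5/83.81) = 6.652 m/s.

v₂ ≈ 6.652 m/s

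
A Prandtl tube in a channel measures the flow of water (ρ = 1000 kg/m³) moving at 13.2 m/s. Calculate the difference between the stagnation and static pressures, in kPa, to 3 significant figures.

87.1 kPa

At the stagnation point the flow is brought to rest, so Bernoulli gives P_stag − P_static = ½ρv².
ΔP = ½·1000·13.2² = 87100 Pa.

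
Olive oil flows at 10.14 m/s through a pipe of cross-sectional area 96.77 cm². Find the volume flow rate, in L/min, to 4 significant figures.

Q ≈ 5887 L/min

Q = A·v = 0.009677 m² × 10.14 m/s = 0.09812 m³/s.
Converting: 0.09812 m³/s × 60000 = 5887 L/min.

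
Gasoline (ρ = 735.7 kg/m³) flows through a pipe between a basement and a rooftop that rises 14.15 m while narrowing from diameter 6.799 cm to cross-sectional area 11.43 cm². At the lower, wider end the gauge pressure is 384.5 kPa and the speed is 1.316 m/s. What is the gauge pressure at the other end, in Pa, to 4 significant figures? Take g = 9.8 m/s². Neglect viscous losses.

Continuity gives A₁v₁ = A₂v₂, so v₂ = (36.31 cm²)/(11.43 cm²) × 1.316 m/s = 4.180 m/s.
Applying Bernoulli between the two ends and solving for P₂: P₂ = P₁ + ½ρ(v₁² − v₂²) − ρgΔh.
P₂ = 384500 + ½·735.7·(1.316² − 4.180²) − 735.7·9.8·(+14.15) = 384500 + (-5791) − (102000) = 276700 Pa.

P₂ = 276700 Pa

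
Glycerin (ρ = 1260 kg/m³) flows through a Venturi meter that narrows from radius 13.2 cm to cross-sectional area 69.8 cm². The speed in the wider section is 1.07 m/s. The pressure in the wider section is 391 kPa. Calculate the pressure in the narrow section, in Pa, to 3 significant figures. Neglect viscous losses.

347000 Pa

By continuity, v₂ = v₁·A₁/A₂ = 1.07·(547/69.8) = 8.39 m/s.
The pipe is horizontal, so Bernoulli reduces to P₁ + ½ρv₁² = P₂ + ½ρv₂².
P₂ = P₁ − ½ρ(v₂² − v₁²) = 391000 − ½·1260·(8.39² − 1.07²) = 391000 − 43600 = 347000 Pa.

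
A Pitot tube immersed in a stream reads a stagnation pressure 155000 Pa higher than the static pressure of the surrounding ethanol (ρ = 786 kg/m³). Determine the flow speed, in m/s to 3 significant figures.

v = 19.9 m/s

Bernoulli between the free stream and the stagnation point: ½ρv² = P_stag − P_static.
v = √(2ΔP/ρ) = √(2·155000/786) = 19.9 m/s.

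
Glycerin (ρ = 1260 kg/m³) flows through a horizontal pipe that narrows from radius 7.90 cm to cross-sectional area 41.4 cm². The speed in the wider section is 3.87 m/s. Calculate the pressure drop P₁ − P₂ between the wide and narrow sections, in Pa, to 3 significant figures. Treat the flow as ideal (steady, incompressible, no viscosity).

ΔP ≈ 202000 Pa

Continuity gives A₁v₁ = A₂v₂, so v₂ = (196 cm²)/(41.4 cm²) × 3.87 m/s = 18.3 m/s.
With no height change, Bernoulli's equation is P₁ + ½ρv₁² = P₂ + ½ρv₂².
P₁ − P₂ = ½·1260·(18.3² − 3.87²) = ½·1260·321 = 202000 Pa.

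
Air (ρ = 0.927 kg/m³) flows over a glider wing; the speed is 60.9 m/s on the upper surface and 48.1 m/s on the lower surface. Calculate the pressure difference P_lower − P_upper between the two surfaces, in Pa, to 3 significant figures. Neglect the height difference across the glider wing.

647 Pa

Bernoulli (same height): P_lower − P_upper = ½ρ(v_upper² − v_lower²).
ΔP = ½·0.927·(60.9² − 48.1²) = 647 Pa.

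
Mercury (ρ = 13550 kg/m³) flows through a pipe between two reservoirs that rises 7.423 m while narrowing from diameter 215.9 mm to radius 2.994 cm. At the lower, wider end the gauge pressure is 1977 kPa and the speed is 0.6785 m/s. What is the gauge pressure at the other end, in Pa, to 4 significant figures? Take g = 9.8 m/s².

467300 Pa

Mass conservation (A₁v₁ = A₂v₂) gives v₂ = 0.6785 × 366.1/28.16 = 8.820 m/s.
Energy conservation along the streamline gives P₂ = P₁ − ½ρ(v₂² − v₁²) − ρg(h₂ − h₁).
P₂ = 1977000 + ½·13550·(0.6785² − 8.820²) − 13550·9.8·(+7.423) = 1977000 + (-524000) − (985700) = 467300 Pa.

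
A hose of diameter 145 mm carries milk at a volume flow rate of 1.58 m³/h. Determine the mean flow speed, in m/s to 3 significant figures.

Q = 1.58 m³/h = 0.000439 m³/s.
v = Q/A = 0.000439 / 0.0165 = 0.0266 m/s.

v = 0.0266 m/s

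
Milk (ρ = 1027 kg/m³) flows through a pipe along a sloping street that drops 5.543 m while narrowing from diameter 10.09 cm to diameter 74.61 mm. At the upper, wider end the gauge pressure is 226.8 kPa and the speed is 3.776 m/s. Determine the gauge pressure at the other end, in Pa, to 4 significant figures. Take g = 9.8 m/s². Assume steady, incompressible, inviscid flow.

By continuity, v₂ = v₁·A₁/A₂ = 3.776·(79.96/43.72) = 6.906 m/s.
Energy conservation along the streamline gives P₂ = P₁ − ½ρ(v₂² − v₁²) − ρg(h₂ − h₁).
P₂ = 226800 + ½·1027·(3.776² − 6.906²) − 1027·9.8·(−5.543) = 226800 + (-17170) − (-55790) = 265400 Pa.

P₂ ≈ 265400 Pa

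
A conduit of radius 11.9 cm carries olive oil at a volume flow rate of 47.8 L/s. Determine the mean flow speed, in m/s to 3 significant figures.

Q = 47.8 L/s = 0.0478 m³/s.
v = Q/A = 0.0478 / 0.0445 = 1.07 m/s.

v ≈ 1.07 m/s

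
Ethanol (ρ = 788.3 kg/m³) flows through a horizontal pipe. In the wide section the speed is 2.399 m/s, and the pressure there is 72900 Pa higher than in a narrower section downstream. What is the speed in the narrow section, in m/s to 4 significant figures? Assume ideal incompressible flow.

13.81 m/s

With h₁ = h₂, rearranging Bernoulli gives v₂ = √(v₁² + 2ΔP/ρ).
v₂ = √(2.399² + 2·72900/788.3) = √(5.755 + 185.0) = 13.81 m/s.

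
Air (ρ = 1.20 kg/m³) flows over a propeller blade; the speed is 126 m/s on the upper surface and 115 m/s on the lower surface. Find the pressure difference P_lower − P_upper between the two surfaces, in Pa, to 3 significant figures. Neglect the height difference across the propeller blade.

Bernoulli (same height): P_lower − P_upper = ½ρ(v_upper² − v_lower²).
ΔP = ½·1.20·(126² − 115²) = 1590 Pa.

1590 Pa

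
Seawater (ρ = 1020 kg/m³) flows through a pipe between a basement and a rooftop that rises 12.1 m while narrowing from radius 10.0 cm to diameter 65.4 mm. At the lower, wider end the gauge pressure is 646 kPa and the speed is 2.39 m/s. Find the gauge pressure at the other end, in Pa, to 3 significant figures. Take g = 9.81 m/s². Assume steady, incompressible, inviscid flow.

273000 Pa

Continuity gives A₁v₁ = A₂v₂, so v₂ = (314 cm²)/(33.6 cm²) × 2.39 m/s = 22.4 m/s.
Energy conservation along the streamline gives P₂ = P₁ − ½ρ(v₂² − v₁²) − ρg(h₂ − h₁).
P₂ = 646000 + ½·1020·(2.39² − 22.4²) − 1020·9.81·(+12.1) = 646000 + (-252000) − (121000) = 273000 Pa.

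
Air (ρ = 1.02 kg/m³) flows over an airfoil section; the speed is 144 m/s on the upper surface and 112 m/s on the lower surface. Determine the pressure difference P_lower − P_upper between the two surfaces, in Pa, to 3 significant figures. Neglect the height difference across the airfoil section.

ΔP ≈ 4180 Pa

With negligible Δh, P + ½ρv² is constant, so P_low − P_up = ½ρ(v_up² − v_low²).
ΔP = ½·1.02·(144² − 112²) = 4180 Pa.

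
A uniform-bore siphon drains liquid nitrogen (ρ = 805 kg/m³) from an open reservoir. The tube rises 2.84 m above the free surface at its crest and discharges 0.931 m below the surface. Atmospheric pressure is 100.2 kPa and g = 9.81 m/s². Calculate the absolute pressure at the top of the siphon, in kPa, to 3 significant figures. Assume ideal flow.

70.4 kPa

Bernoulli surface→outlet gives ½v² = g·h_out, so v = √(2·9.81·0.931) = 4.27 m/s.
With constant cross-section the crest speed equals v; applying Bernoulli from the surface up to the crest, P_top = P_atm − ½ρv² − ρg·h_top.
P_top = 100200 − ½·805·4.27² − 805·9.81·2.84 = 70400 Pa.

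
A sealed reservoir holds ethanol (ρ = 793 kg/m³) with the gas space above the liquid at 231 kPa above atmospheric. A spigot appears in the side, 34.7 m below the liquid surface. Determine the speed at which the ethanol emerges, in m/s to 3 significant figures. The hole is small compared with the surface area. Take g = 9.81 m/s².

v ≈ 35.5 m/s

Take point 1 at the surface (v₁ ≈ 0) and point 2 at the hole (at atmospheric pressure). Bernoulli: P₁ + ρg h = P_atm + ½ρv₂².
With P₁ − P_atm = 231000 Pa, v₂ = √(2gh + 2ΔP/ρ) = √(2·9.81·34.7 + 2·231000/793) = 35.5 m/s.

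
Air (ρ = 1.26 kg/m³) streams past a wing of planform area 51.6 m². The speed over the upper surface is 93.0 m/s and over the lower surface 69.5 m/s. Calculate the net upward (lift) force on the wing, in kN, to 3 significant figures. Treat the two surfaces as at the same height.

F ≈ 124 kN

The faster flow above has the lower pressure; Bernoulli (same height) gives ΔP = ½ρ(v_up² − v_low²).
ΔP = ½·1.26·(93.0² − 69.5²) = 2410 Pa.
Lift = ΔP · A = 2410 × 51.6 = 124000 N.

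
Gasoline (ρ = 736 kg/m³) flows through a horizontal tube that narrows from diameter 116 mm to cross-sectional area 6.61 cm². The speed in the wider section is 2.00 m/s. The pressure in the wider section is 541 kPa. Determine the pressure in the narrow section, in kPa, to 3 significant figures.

Mass conservation (A₁v₁ = A₂v₂) gives v₂ = 2.00 × 106/6.61 = 32.0 m/s.
The pipe is horizontal, so Bernoulli reduces to P₁ + ½ρv₁² = P₂ + ½ρv₂².
P₂ = P₁ − ½ρ(v₂² − v₁²) = 541000 − ½·736·(32.0² − 2.00²) = 541000 − 375000 = 166000 Pa.

P₂ ≈ 166 kPa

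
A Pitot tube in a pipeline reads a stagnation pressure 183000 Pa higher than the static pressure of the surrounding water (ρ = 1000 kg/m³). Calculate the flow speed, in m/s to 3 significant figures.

Bernoulli between the free stream and the stagnation point: ½ρv² = P_stag − P_static.
v = √(2ΔP/ρ) = √(2·183000/1000) = 19.1 m/s.

v ≈ 19.1 m/s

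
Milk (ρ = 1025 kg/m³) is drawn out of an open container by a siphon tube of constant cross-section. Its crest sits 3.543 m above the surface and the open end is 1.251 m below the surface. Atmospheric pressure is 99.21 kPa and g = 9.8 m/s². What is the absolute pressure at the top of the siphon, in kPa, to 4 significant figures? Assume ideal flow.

From the surface to the outlet (both open to atmosphere, surface at rest): v = √(2g·h_out) = √(2·9.8·1.251) = 4.952 m/s.
The bore is uniform, so the speed at the crest is the same v. Bernoulli surface→crest: P_atm = P_top + ½ρv² + ρg·h_top.
P_top = 99210 − ½·1025·4.952² − 1025·9.8·3.543 = 51050 Pa.

P_top ≈ 51.05 kPa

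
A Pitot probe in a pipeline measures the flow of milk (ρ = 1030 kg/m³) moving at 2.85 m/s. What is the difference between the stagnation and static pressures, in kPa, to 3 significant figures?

Bernoulli between the free stream and the stagnation point: ½ρv² = P_stag − P_static.
ΔP = ½·1030·2.85² = 4180 Pa.

ΔP ≈ 4.18 kPa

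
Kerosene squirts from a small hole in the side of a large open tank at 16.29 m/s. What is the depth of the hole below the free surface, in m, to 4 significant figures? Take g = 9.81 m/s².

For a small hole in a large open tank, ½v² = gh, giving h = v²/(2g).
h = 16.29²/(2·9.81) = 265.4/19.62 = 13.53 m.

h ≈ 13.53 m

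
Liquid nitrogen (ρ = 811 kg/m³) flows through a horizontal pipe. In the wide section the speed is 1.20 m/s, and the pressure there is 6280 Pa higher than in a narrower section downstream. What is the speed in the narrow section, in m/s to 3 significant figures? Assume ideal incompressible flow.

Along the level pipe P + ½ρv² is conserved, hence v₂² = v₁² + 2(P₁ − P₂)/ρ.
v₂ = √(1.20² + 2·6280/811) = √(1.44 + 15.5) = 4.11 m/s.

4.11 m/s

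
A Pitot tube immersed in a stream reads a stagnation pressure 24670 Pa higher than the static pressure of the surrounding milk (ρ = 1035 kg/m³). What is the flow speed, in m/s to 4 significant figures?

v ≈ 6.904 m/s

Bernoulli between the free stream and the stagnation point: ½ρv² = P_stag − P_static.
v = √(2ΔP/ρ) = √(2·24670/1035) = 6.904 m/s.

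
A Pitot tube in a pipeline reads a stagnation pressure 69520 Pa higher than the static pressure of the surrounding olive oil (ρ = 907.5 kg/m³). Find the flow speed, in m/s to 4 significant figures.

The dynamic pressure equals the rise in static pressure at the stagnation point: ΔP = ½ρv².
v = √(2ΔP/ρ) = √(2·69520/907.5) = 12.38 m/s.

v ≈ 12.38 m/s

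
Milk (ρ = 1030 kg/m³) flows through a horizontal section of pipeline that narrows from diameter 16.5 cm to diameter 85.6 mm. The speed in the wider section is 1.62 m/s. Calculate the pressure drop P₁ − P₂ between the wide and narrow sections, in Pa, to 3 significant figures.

The volume flow rate is constant, so v₂ = (A₁/A₂)v₁ = (214/57.5)·1.62 = 6.02 m/s.
With no height change, Bernoulli's equation is P₁ + ½ρv₁² = P₂ + ½ρv₂².
P₁ − P₂ = ½·1030·(6.02² − 1.62²) = ½·1030·33.6 = 17300 Pa.

ΔP ≈ 17300 Pa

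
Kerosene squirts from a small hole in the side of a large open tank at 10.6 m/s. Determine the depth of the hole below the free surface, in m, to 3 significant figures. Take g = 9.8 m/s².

Torricelli: v = √(2gh), so h = v²/(2g).
h = 10.6²/(2·9.8) = 112/19.60 = 5.73 m.

h = 5.73 m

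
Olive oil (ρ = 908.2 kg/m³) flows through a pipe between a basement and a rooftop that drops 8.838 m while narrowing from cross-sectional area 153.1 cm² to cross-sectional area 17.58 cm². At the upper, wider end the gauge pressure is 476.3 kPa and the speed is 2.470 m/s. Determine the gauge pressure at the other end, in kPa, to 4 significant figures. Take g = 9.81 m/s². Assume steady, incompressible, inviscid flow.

Mass conservation (A₁v₁ = A₂v₂) gives v₂ = 2.470 × 153.1/17.58 = 21.51 m/s.
Bernoulli: P₁ + ½ρv₁² + ρg h₁ = P₂ + ½ρv₂² + ρg h₂, so P₂ = P₁ + ½ρ(v₁² − v₂²) − ρg(h₂ − h₁).
P₂ = 476300 + ½·908.2·(2.470² − 21.51²) − 908.2·9.81·(−8.838) = 476300 + (-207300) − (-78740) = 347700 Pa.

P₂ ≈ 347.7 kPa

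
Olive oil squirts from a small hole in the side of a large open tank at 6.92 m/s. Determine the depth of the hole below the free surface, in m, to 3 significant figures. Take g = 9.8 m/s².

For a small hole in a large open tank, ½v² = gh, giving h = v²/(2g).
h = 6.92²/(2·9.8) = 47.9/19.60 = 2.44 m.

h ≈ 2.44 m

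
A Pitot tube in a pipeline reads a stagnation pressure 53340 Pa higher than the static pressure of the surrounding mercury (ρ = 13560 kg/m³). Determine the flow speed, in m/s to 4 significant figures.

v = 2.805 m/s

Bernoulli between the free stream and the stagnation point: ½ρv² = P_stag − P_static.
v = √(2ΔP/ρ) = √(2·53340/13560) = 2.805 m/s.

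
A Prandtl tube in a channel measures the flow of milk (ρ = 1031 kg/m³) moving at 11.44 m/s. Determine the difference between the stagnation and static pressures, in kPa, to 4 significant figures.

The dynamic pressure equals the rise in static pressure at the stagnation point: ΔP = ½ρv².
ΔP = ½·1031·11.44² = 67470 Pa.

ΔP ≈ 67.47 kPa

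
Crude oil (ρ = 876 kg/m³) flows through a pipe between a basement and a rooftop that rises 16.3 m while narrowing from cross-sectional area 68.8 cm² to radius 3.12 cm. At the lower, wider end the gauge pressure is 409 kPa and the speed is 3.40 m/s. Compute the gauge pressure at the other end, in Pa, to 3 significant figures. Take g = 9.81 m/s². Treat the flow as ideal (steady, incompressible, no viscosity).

P₂ ≈ 248000 Pa

By continuity, v₂ = v₁·A₁/A₂ = 3.40·(68.8/30.6) = 7.65 m/s.
Applying Bernoulli between the two ends and solving for P₂: P₂ = P₁ + ½ρ(v₁² − v₂²) − ρgΔh.
P₂ = 409000 + ½·876·(3.40² − 7.65²) − 876·9.81·(+16.3) = 409000 + (-20600) − (140000) = 248000 Pa.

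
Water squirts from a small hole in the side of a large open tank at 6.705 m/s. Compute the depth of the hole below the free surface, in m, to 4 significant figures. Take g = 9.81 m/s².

For a small hole in a large open tank, ½v² = gh, giving h = v²/(2g).
h = 6.705²/(2·9.81) = 44.96/19.62 = 2.291 m.

h = 2.291 m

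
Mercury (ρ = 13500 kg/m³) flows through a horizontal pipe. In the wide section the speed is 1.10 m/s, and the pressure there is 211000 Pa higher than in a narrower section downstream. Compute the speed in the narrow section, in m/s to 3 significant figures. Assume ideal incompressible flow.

With h₁ = h₂, rearranging Bernoulli gives v₂ = √(v₁² + 2ΔP/ρ).
v₂ = √(1.10² + 2·211000/13500) = √(1.21 + 31.3) = 5.70 m/s.

v₂ ≈ 5.70 m/s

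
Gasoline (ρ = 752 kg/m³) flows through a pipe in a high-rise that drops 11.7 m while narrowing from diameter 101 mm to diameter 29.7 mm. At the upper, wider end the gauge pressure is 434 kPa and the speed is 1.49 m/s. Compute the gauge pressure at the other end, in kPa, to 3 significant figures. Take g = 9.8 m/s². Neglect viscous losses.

By continuity, v₂ = v₁·A₁/A₂ = 1.49·(80.1/6.93) = 17.2 m/s.
Applying Bernoulli between the two ends and solving for P₂: P₂ = P₁ + ½ρ(v₁² − v₂²) − ρgΔh.
P₂ = 434000 + ½·752·(1.49² − 17.2²) − 752·9.8·(−11.7) = 434000 + (-111000) − (-86200) = 409000 Pa.

P₂ ≈ 409 kPa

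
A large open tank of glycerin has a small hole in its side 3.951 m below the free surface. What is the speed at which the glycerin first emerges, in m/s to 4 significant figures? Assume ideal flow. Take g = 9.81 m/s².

With the surface at rest and both surface and jet at atmospheric pressure, Bernoulli gives ρg h = ½ρv², so v = √(2gh) = √(2·9.81·3.951) = 8.804 m/s.

v ≈ 8.804 m/s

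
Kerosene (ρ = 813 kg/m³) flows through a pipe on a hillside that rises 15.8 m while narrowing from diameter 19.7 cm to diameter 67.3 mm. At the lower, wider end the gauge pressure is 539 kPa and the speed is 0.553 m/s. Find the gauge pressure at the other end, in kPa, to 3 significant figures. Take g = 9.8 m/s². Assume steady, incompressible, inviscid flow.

By continuity, v₂ = v₁·A₁/A₂ = 0.553·(305/35.6) = 4.74 m/s.
Applying Bernoulli between the two ends and solving for P₂: P₂ = P₁ + ½ρ(v₁² − v₂²) − ρgΔh.
P₂ = 539000 + ½·813·(0.553² − 4.74²) − 813·9.8·(+15.8) = 539000 + (-9000) − (126000) = 404000 Pa.

404 kPa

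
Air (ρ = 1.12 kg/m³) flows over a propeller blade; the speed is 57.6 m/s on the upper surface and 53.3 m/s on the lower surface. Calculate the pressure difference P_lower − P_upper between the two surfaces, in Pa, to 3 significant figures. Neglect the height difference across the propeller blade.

ΔP = 267 Pa

Bernoulli (same height): P_lower − P_upper = ½ρ(v_upper² − v_lower²).
ΔP = ½·1.12·(57.6² − 53.3²) = 267 Pa.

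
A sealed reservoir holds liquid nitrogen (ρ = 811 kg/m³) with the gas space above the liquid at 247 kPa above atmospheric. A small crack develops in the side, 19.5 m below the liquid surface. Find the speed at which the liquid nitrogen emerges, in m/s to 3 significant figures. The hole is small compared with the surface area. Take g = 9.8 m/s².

Take point 1 at the surface (v₁ ≈ 0) and point 2 at the hole (at atmospheric pressure). Bernoulli: P₁ + ρg h = P_atm + ½ρv₂².
With P₁ − P_atm = 247000 Pa, v₂ = √(2gh + 2ΔP/ρ) = √(2·9.8·19.5 + 2·247000/811) = 31.5 m/s.

v = 31.5 m/s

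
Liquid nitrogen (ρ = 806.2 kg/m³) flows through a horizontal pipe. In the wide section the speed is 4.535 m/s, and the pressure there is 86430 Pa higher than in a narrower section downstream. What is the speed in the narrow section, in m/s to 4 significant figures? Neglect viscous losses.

Horizontal Bernoulli: P₁ + ½ρv₁² = P₂ + ½ρv₂², so v₂² = v₁² + 2(P₁ − P₂)/ρ.
v₂ = √(4.535² + 2·86430/806.2) = √(20.57 + 214.4) = 15.33 m/s.

v₂ = 15.33 m/s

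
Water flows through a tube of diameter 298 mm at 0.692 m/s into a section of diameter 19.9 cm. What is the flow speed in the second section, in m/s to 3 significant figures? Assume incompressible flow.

v₂ = 1.55 m/s

Mass conservation (A₁v₁ = A₂v₂) gives v₂ = 0.692 × 697/311 = 1.55 m/s.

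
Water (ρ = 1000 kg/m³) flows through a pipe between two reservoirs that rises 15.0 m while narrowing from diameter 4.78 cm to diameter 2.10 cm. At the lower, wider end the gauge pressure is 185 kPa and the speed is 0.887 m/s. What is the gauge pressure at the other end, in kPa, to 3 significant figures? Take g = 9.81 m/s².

Continuity gives A₁v₁ = A₂v₂, so v₂ = (17.9 cm²)/(3.46 cm²) × 0.887 m/s = 4.60 m/s.
Applying Bernoulli between the two ends and solving for P₂: P₂ = P₁ + ½ρ(v₁² − v₂²) − ρgΔh.
P₂ = 185000 + ½·1000·(0.887² − 4.60²) − 1000·9.81·(+15.0) = 185000 + (-10200) − (147000) = 27700 Pa.

P₂ ≈ 27.7 kPa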